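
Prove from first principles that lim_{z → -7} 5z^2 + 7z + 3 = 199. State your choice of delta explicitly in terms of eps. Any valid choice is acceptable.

Suppose eps > 0. We want delta > 0 such that 0 < |z + 7| < delta implies |(5z^2 + 7z + 3) − 199| < eps.
(5z^2 + 7z + 3) − 199 = 5z^2 + 7z - 196 = (z + 7)(5z - 28).
So |(5z^2 + 7z + 3) − 199| = |z + 7|·|5z - 28|.
Require delta ≤ 2. Then |z + 7| < 2 gives |z| < 9, and by the triangle inequality |5z - 28| ≤ 5·9 + 28 = 73.
Hence |(5z^2 + 7z + 3) − 199| ≤ 73|z + 7| < eps provided |z + 7| < eps/73.
Choosing delta = min(2, eps/73) ensures both conditions, hence |(5z^2 + 7z + 3) − 199| < eps.

delta = min(2, eps/73)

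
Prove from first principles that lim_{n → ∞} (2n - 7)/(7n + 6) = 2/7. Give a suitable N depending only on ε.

Let ε > 0 be given. For n ≥ 1, |(2n - 7)/(7n + 6) − (2/7)| = |-61|/(7(7n + 6)) = 61/(7(7n + 6)).
Since 7n + 6 ≥ 7n for n ≥ 1, this is ≤ 61/(7·7n) = (61/49)/n.
So |(2n - 7)/(7n + 6) − (2/7)| < ε whenever n > (61/49)/ε.
Take N = (61/49)/ε. If n > N then |(2n - 7)/(7n + 6) − (2/7)| ≤ (61/49)/n < ε.

N = (61/49)/ε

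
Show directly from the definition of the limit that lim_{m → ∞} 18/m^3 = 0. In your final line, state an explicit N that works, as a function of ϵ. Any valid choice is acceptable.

Suppose ϵ > 0. For m ≥ 1, |18/m^3 − 0| = 18/m^3.
18/m^3 < ϵ ⇔ m^3 > 18/ϵ ⇔ m > (18/ϵ)^{1/3}.
Take N = (18/ϵ)^{1/3}. Then m > N implies 18/m^3 < ϵ.

N = (18/ϵ)^{1/3}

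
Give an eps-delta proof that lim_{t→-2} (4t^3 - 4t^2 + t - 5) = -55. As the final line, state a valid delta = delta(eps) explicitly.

delta = min(2, eps/137)

Suppose eps > 0. We want delta > 0 such that 0 < |t + 2| < delta implies |(4t^3 - 4t^2 + t - 5) + 55| < eps.
(4t^3 - 4t^2 + t - 5) + 55 = 4t^3 - 4t^2 + t + 50 = (t + 2)(4t^2 - 12t + 25).
So |(4t^3 - 4t^2 + t - 5) + 55| = |t + 2|·|4t^2 - 12t + 25|.
Assume first that |t + 2| < 2, so |t| < 4. Then |4t^2 - 12t + 25| ≤ 4·4^2 + 12·4 + 25 = 137.
Hence |(4t^3 - 4t^2 + t - 5) + 55| ≤ 137|t + 2| < eps provided |t + 2| < eps/137.
Choosing delta = min(2, eps/137) ensures both conditions, hence |(4t^3 - 4t^2 + t - 5) + 55| < eps.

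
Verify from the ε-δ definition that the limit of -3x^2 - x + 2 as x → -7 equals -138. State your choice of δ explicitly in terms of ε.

Suppose ε > 0. We want δ > 0 such that 0 < |x + 7| < δ implies |(-3x^2 - x + 2) + 138| < ε.
(-3x^2 - x + 2) + 138 = -3x^2 - x + 140 = (x + 7)(-3x + 20).
So |(-3x^2 - x + 2) + 138| = |x + 7|·|-3x + 20|.
Require δ ≤ 1. Then |x + 7| < 1 gives |x| < 8, and by the triangle inequality |-3x + 20| ≤ 3·8 + 20 = 44.
Hence |(-3x^2 - x + 2) + 138| ≤ 44|x + 7| < ε provided |x + 7| < ε/44.
Choosing δ = min(1, ε/44) ensures both conditions, hence |(-3x^2 - x + 2) + 138| < ε.

δ = min(1, ε/44)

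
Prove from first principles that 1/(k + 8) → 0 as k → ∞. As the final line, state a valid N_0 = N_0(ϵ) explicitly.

N_0 = 1/ϵ

Let ϵ > 0 be given. For k ≥ 1, |1/(k + 8) − 0| = 1/(k + 8) ≤ 1/k.
We need 1/k < ϵ, i.e. k > 1/ϵ.
Take N_0 = 1/ϵ. If k > N_0 then |1/(k + 8)| ≤ 1/k < ϵ.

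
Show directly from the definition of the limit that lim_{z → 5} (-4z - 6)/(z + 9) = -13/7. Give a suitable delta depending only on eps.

Let eps > 0. We want delta > 0 with 0 < |z − 5| < delta ⇒ |(-4z - 6)/(z + 9) + 13/7| < eps.
Combining over a common denominator, (-4z - 6)/(z + 9) + 13/7 = [(-4z - 6)·14 − (-26)·(z + 9)] / [14·(z + 9)] = -30(z − 5) / (14(z + 9)).
So |(-4z - 6)/(z + 9) + 13/7| = 30|z − 5| / (14·|z + 9|).
Require delta ≤ 7, so |z + 9| ≥ |14| − |z − 5| > 14 − 7 = 7.
Hence |(-4z - 6)/(z + 9) + 13/7| < 30|z − 5|/(14·7) = (15/49)|z − 5|, which is < eps once |z − 5| < (49/15)eps.
Take delta = min(7, (49/15)eps). Then 0 < |z − 5| < delta forces both bounds, so |(-4z - 6)/(z + 9) + 13/7| < eps.

delta = min(7, (49/15)eps)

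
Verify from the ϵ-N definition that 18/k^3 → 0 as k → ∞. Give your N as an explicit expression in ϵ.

Let ϵ > 0. For k ≥ 1, |18/k^3 − 0| = 18/k^3.
18/k^3 < ϵ ⇔ k^3 > 18/ϵ ⇔ k > (18/ϵ)^{1/3}.
Take N = (18/ϵ)^{1/3}. Then k > N implies 18/k^3 < ϵ.

N = (18/ϵ)^{1/3}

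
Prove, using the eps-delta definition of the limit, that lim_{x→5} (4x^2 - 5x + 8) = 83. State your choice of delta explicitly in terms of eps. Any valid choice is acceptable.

delta = min(1, eps/39)

Fix eps > 0. We want delta > 0 such that 0 < |x − 5| < delta implies |(4x^2 - 5x + 8) − 83| < eps.
(4x^2 - 5x + 8) − 83 = 4x^2 - 5x - 75 = (x − 5)(4x + 15).
So |(4x^2 - 5x + 8) − 83| = |x − 5|·|4x + 15|.
Require delta ≤ 1. Then |x − 5| < 1 gives |x| < 6, and by the triangle inequality |4x + 15| ≤ 4·6 + 15 = 39.
Hence |(4x^2 - 5x + 8) − 83| ≤ 39|x − 5| < eps provided |x − 5| < eps/39.
Take delta = min(1, eps/39). Then 0 < |x − 5| < delta gives both |x − 5| < 1 and |x − 5| < eps/39, so |(4x^2 - 5x + 8) − 83| < eps.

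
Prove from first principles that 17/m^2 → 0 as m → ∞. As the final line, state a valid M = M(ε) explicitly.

Let ε > 0. For m ≥ 1, |17/m^2 − 0| = 17/m^2.
17/m^2 < ε ⇔ m^2 > 17/ε ⇔ m > (17/ε)^{1/2}.
Take M = (17/ε)^{1/2}. Then m > M implies 17/m^2 < ε.

M = (17/ε)^{1/2}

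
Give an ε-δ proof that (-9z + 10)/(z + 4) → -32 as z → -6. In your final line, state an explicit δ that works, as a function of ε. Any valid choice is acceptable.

δ = min(1, (1/23)ε)

Fix ε > 0. We want δ > 0 with 0 < |z + 6| < δ ⇒ |(-9z + 10)/(z + 4) + 32| < ε.
Combining over a common denominator, (-9z + 10)/(z + 4) + 32 = [(-9z + 10)·(-2) − 64·(z + 4)] / [(-2)·(z + 4)] = -46(z + 6) / ((-2)(z + 4)).
So |(-9z + 10)/(z + 4) + 32| = 46|z + 6| / (2·|z + 4|).
Restrict δ ≤ 1. Then |z + 6| < 1 gives |z + 4| = |(z + 6) + (-2)| ≥ 2 − 1 = 1.
Hence |(-9z + 10)/(z + 4) + 32| < 46|z + 6|/(2·1) = 23|z + 6|, which is < ε once |z + 6| < (1/23)ε.
Take δ = min(1, (1/23)ε). Then 0 < |z + 6| < δ forces both bounds, so |(-9z + 10)/(z + 4) + 32| < ε.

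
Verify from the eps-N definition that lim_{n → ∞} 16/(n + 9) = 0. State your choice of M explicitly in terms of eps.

M = 16/eps

Suppose eps > 0. For n ≥ 1, |16/(n + 9) − 0| = 16/(n + 9) ≤ 16/n.
We need 16/n < eps, i.e. n > 16/eps.
Take M = 16/eps. If n > M then |16/(n + 9)| ≤ 16/n < eps.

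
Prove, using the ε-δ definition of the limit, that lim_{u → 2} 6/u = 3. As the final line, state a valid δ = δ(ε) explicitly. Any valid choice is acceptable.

Fix ε > 0. We seek δ > 0 such that 0 < |u − 2| < δ implies |6/u − 3| < ε.
|6/u − 3| = 6·|2 − u|/(2·|u|) = 6|u − 2|/(2|u|).
Restrict δ ≤ 1. Then |u − 2| < 1 gives |u| > 1, so 2|u| > 2.
Then |6/u − 3| < 6|u − 2|/2, which is < ε when |u − 2| < (1/3)ε.
Take δ = min(1, (1/3)ε). Then 0 < |u − 2| < δ gives both |u − 2| < 1 and |u − 2| < (1/3)ε, so |6/u − 3| < ε.

δ = min(1, (1/3)ε)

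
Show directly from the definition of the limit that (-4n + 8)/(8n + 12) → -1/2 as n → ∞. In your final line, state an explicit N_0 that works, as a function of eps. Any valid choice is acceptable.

N_0 = (7/4)/eps

Fix eps > 0. For n ≥ 1, |(-4n + 8)/(8n + 12) + 1/2| = |112|/(8(8n + 12)) = 112/(8(8n + 12)).
Since 8n + 12 ≥ 8n for n ≥ 1, this is ≤ 112/(8·8n) = (7/4)/n.
So |(-4n + 8)/(8n + 12) + 1/2| < eps whenever n > (7/4)/eps.
Take N_0 = (7/4)/eps. If n > N_0 then |(-4n + 8)/(8n + 12) + 1/2| ≤ (7/4)/n < eps.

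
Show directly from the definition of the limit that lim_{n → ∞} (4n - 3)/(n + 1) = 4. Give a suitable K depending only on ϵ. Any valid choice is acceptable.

K = 7/ϵ

Let ϵ > 0. For n ≥ 1, |(4n - 3)/(n + 1) − 4| = |-7|/((n + 1)) = 7/((n + 1)).
Since n + 1 ≥ n for n ≥ 1, this is ≤ 7/(n) = 7/n.
So |(4n - 3)/(n + 1) − 4| < ϵ whenever n > 7/ϵ.
Take K = 7/ϵ. If n > K then |(4n - 3)/(n + 1) − 4| ≤ 7/n < ϵ.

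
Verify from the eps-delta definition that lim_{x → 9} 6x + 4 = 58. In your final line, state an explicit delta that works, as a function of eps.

delta = eps/6

Fix eps > 0. We need delta > 0 so that 0 < |x − 9| < delta implies |(6x + 4) − 58| < eps.
|(6x + 4) − 58| = |6x - 54| = 6|x − 9|.
So 6|x − 9| < eps exactly when |x − 9| < eps/6.
Take delta = eps/6. If 0 < |x − 9| < delta then |(6x + 4) − 58| = 6|x − 9| < 6·(eps/6) = eps.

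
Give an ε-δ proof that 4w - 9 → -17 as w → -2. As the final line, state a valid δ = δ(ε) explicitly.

δ = ε/4

Fix ε > 0. We need δ > 0 so that 0 < |w + 2| < δ implies |(4w - 9) + 17| < ε.
|(4w - 9) + 17| = |4w + 8| = 4|w + 2|.
So 4|w + 2| < ε exactly when |w + 2| < ε/4.
Choosing δ = ε/4 gives |(4w - 9) + 17| = 4|w + 2| < ε whenever |w + 2| < δ.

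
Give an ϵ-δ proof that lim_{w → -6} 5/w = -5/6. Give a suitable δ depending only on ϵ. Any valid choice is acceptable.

δ = min(3, (18/5)ϵ)

Suppose ϵ > 0. We seek δ > 0 such that 0 < |w + 6| < δ implies |5/w + 5/6| < ϵ.
|5/w + 5/6| = 5·|-6 − w|/(6·|w|) = 5|w + 6|/(6|w|).
Restrict δ ≤ 3. Then |w + 6| < 3 gives |w| > 3, so 6|w| > 18.
Then |5/w + 5/6| < 5|w + 6|/18, which is < ϵ when |w + 6| < (18/5)ϵ.
Take δ = min(3, (18/5)ϵ). Then 0 < |w + 6| < δ gives both |w + 6| < 3 and |w + 6| < (18/5)ϵ, so |5/w + 5/6| < ϵ.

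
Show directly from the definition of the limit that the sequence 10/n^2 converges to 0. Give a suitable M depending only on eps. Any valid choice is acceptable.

Let eps > 0 be given. For n ≥ 1, |10/n^2 − 0| = 10/n^2.
10/n^2 < eps ⇔ n^2 > 10/eps ⇔ n > (10/eps)^{1/2}.
Take M = (10/eps)^{1/2}. Then n > M implies 10/n^2 < eps.

M = (10/eps)^{1/2}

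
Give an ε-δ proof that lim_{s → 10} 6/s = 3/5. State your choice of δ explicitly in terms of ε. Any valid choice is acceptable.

Fix ε > 0. We seek δ > 0 such that 0 < |s − 10| < δ implies |6/s − (3/5)| < ε.
|6/s − (3/5)| = 6·|10 − s|/(10·|s|) = 6|s − 10|/(10|s|).
Require δ ≤ 5 so that |s| > 10 − 5 = 5, hence 10|s| > 50.
Then |6/s − (3/5)| < 6|s − 10|/50, which is < ε when |s − 10| < (25/3)ε.
Take δ = min(5, (25/3)ε). Then 0 < |s − 10| < δ gives both |s − 10| < 5 and |s − 10| < (25/3)ε, so |6/s − (3/5)| < ε.

δ = min(5, (25/3)ε)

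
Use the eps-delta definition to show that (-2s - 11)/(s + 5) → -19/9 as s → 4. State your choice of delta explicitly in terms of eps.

delta = min(9/2, (81/2)eps)

Let eps > 0 be given. We want delta > 0 with 0 < |s − 4| < delta ⇒ |(-2s - 11)/(s + 5) + 19/9| < eps.
Combining over a common denominator, (-2s - 11)/(s + 5) + 19/9 = [(-2s - 11)·9 − (-19)·(s + 5)] / [9·(s + 5)] = 1(s − 4) / (9(s + 5)).
So |(-2s - 11)/(s + 5) + 19/9| = |s − 4| / (9·|s + 5|).
Restrict delta ≤ 9/2. Then |s − 4| < 9/2 gives |s + 5| = |(s − 4) + 9| ≥ 9 − 9/2 = 9/2.
Hence |(-2s - 11)/(s + 5) + 19/9| < |s − 4|/(9·(9/2)) = (2/81)|s − 4|, which is < eps once |s − 4| < (81/2)eps.
Take delta = min(9/2, (81/2)eps). Then 0 < |s − 4| < delta forces both bounds, so |(-2s - 11)/(s + 5) + 19/9| < eps.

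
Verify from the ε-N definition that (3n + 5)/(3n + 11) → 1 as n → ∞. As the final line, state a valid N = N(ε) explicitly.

Let ε > 0. For n ≥ 1, |(3n + 5)/(3n + 11) − 1| = |-18|/(3(3n + 11)) = 18/(3(3n + 11)).
Since 3n + 11 ≥ 3n for n ≥ 1, this is ≤ 18/(3·3n) = 2/n.
So |(3n + 5)/(3n + 11) − 1| < ε whenever n > 2/ε.
Take N = 2/ε. If n > N then |(3n + 5)/(3n + 11) − 1| ≤ 2/n < ε.

N = 2/ε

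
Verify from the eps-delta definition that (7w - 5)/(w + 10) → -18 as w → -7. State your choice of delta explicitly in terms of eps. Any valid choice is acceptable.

delta = min(3/2, (3/50)eps)

Let eps > 0. We want delta > 0 with 0 < |w + 7| < delta ⇒ |(7w - 5)/(w + 10) + 18| < eps.
Combining over a common denominator, (7w - 5)/(w + 10) + 18 = [(7w - 5)·3 − (-54)·(w + 10)] / [3·(w + 10)] = 75(w + 7) / (3(w + 10)).
So |(7w - 5)/(w + 10) + 18| = 75|w + 7| / (3·|w + 10|).
Restrict delta ≤ 3/2. Then |w + 7| < 3/2 gives |w + 10| = |(w + 7) + 3| ≥ 3 − 3/2 = 3/2.
Hence |(7w - 5)/(w + 10) + 18| < 75|w + 7|/(3·(3/2)) = (50/3)|w + 7|, which is < eps once |w + 7| < (3/50)eps.
Take delta = min(3/2, (3/50)eps). Then 0 < |w + 7| < delta forces both bounds, so |(7w - 5)/(w + 10) + 18| < eps.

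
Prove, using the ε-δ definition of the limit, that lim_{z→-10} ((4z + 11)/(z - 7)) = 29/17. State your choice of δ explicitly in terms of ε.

Let ε > 0. We want δ > 0 with 0 < |z + 10| < δ ⇒ |(4z + 11)/(z - 7) − (29/17)| < ε.
Combining over a common denominator, (4z + 11)/(z - 7) − (29/17) = [(4z + 11)·(-17) − (-29)·(z - 7)] / [(-17)·(z - 7)] = -39(z + 10) / ((-17)(z - 7)).
So |(4z + 11)/(z - 7) − (29/17)| = 39|z + 10| / (17·|z − 7|).
Require δ ≤ 17/2, so |z − 7| ≥ |-17| − |z + 10| > 17 − 17/2 = 17/2.
Hence |(4z + 11)/(z - 7) − (29/17)| < 39|z + 10|/(17·(17/2)) = (78/289)|z + 10|, which is < ε once |z + 10| < (289/78)ε.
Take δ = min(17/2, (289/78)ε). Then 0 < |z + 10| < δ forces both bounds, so |(4z + 11)/(z - 7) − (29/17)| < ε.

δ = min(17/2, (289/78)ε)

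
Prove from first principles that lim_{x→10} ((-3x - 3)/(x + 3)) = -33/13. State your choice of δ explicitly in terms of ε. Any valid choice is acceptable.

δ = min(13/2, (169/12)ε)

Let ε > 0 be given. We want δ > 0 with 0 < |x − 10| < δ ⇒ |(-3x - 3)/(x + 3) + 33/13| < ε.
Combining over a common denominator, (-3x - 3)/(x + 3) + 33/13 = [(-3x - 3)·13 − (-33)·(x + 3)] / [13·(x + 3)] = -6(x − 10) / (13(x + 3)).
So |(-3x - 3)/(x + 3) + 33/13| = 6|x − 10| / (13·|x + 3|).
Restrict δ ≤ 13/2. Then |x − 10| < 13/2 gives |x + 3| = |(x − 10) + 13| ≥ 13 − 13/2 = 13/2.
Hence |(-3x - 3)/(x + 3) + 33/13| < 6|x − 10|/(13·(13/2)) = (12/169)|x − 10|, which is < ε once |x − 10| < (169/12)ε.
Take δ = min(13/2, (169/12)ε). Then 0 < |x − 10| < δ forces both bounds, so |(-3x - 3)/(x + 3) + 33/13| < ε.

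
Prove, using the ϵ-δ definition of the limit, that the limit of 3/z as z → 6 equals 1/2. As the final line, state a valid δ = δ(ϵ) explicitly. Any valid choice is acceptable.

δ = min(3, 6ϵ)

Let ϵ > 0. We seek δ > 0 such that 0 < |z − 6| < δ implies |3/z − (1/2)| < ϵ.
|3/z − (1/2)| = 3·|6 − z|/(6·|z|) = 3|z − 6|/(6|z|).
Require δ ≤ 3 so that |z| > 6 − 3 = 3, hence 6|z| > 18.
Then |3/z − (1/2)| < 3|z − 6|/18, which is < ϵ when |z − 6| < 6ϵ.
Take δ = min(3, 6ϵ). Then 0 < |z − 6| < δ gives both |z − 6| < 3 and |z − 6| < 6ϵ, so |3/z − (1/2)| < ϵ.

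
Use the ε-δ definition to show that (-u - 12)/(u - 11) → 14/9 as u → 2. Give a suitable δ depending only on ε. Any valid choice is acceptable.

Suppose ε > 0. We want δ > 0 with 0 < |u − 2| < δ ⇒ |(-u - 12)/(u - 11) − (14/9)| < ε.
Combining over a common denominator, (-u - 12)/(u - 11) − (14/9) = [(-u - 12)·(-9) − (-14)·(u - 11)] / [(-9)·(u - 11)] = 23(u − 2) / ((-9)(u - 11)).
So |(-u - 12)/(u - 11) − (14/9)| = 23|u − 2| / (9·|u − 11|).
Restrict δ ≤ 9/2. Then |u − 2| < 9/2 gives |u − 11| = |(u − 2) + (-9)| ≥ 9 − 9/2 = 9/2.
Hence |(-u - 12)/(u - 11) − (14/9)| < 23|u − 2|/(9·(9/2)) = (46/81)|u − 2|, which is < ε once |u − 2| < (81/46)ε.
Take δ = min(9/2, (81/46)ε). Then 0 < |u − 2| < δ forces both bounds, so |(-u - 12)/(u - 11) − (14/9)| < ε.

δ = min(9/2, (81/46)ε)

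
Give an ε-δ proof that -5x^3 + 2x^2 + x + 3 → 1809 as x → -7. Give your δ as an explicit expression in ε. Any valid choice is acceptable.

Let ε > 0 be given. We want δ > 0 such that 0 < |x + 7| < δ implies |(-5x^3 + 2x^2 + x + 3) − 1809| < ε.
(-5x^3 + 2x^2 + x + 3) − 1809 = -5x^3 + 2x^2 + x - 1806 = (x + 7)(-5x^2 + 37x - 258).
So |(-5x^3 + 2x^2 + x + 3) − 1809| = |x + 7|·|-5x^2 + 37x - 258|.
Require δ ≤ 1. Then |x + 7| < 1 gives |x| < 8, and by the triangle inequality |-5x^2 + 37x - 258| ≤ 5·8^2 + 37·8 + 258 = 874.
Hence |(-5x^3 + 2x^2 + x + 3) − 1809| ≤ 874|x + 7| < ε provided |x + 7| < ε/874.
Take δ = min(1, ε/874). Then 0 < |x + 7| < δ gives both |x + 7| < 1 and |x + 7| < ε/874, so |(-5x^3 + 2x^2 + x + 3) − 1809| < ε.

δ = min(1, ε/874)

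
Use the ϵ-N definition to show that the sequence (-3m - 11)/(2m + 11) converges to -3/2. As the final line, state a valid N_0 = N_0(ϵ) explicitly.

N_0 = (11/4)/ϵ

Suppose ϵ > 0. For m ≥ 1, |(-3m - 11)/(2m + 11) + 3/2| = |11|/(2(2m + 11)) = 11/(2(2m + 11)).
Since 2m + 11 ≥ 2m for m ≥ 1, this is ≤ 11/(2·2m) = (11/4)/m.
So |(-3m - 11)/(2m + 11) + 3/2| < ϵ whenever m > (11/4)/ϵ.
Take N_0 = (11/4)/ϵ. If m > N_0 then |(-3m - 11)/(2m + 11) + 3/2| ≤ (11/4)/m < ϵ.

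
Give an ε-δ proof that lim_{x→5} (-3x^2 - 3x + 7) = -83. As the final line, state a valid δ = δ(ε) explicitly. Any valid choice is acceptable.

δ = min(2, ε/39)

Let ε > 0 be given. We want δ > 0 such that 0 < |x − 5| < δ implies |(-3x^2 - 3x + 7) + 83| < ε.
(-3x^2 - 3x + 7) + 83 = -3x^2 - 3x + 90 = (x − 5)(-3x - 18).
So |(-3x^2 - 3x + 7) + 83| = |x − 5|·|-3x - 18|.
Require δ ≤ 2. Then |x − 5| < 2 gives |x| < 7, and by the triangle inequality |-3x - 18| ≤ 3·7 + 18 = 39.
Hence |(-3x^2 - 3x + 7) + 83| ≤ 39|x − 5| < ε provided |x − 5| < ε/39.
Take δ = min(2, ε/39). Then 0 < |x − 5| < δ gives both |x − 5| < 2 and |x − 5| < ε/39, so |(-3x^2 - 3x + 7) + 83| < ε.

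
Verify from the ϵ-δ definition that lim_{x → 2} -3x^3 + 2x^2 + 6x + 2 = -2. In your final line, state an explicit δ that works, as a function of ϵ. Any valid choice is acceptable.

δ = min(1, ϵ/41)

Suppose ϵ > 0. We want δ > 0 such that 0 < |x − 2| < δ implies |(-3x^3 + 2x^2 + 6x + 2) + 2| < ϵ.
(-3x^3 + 2x^2 + 6x + 2) + 2 = -3x^3 + 2x^2 + 6x + 4 = (x − 2)(-3x^2 - 4x - 2).
So |(-3x^3 + 2x^2 + 6x + 2) + 2| = |x − 2|·|-3x^2 - 4x - 2|.
Require δ ≤ 1. Then |x − 2| < 1 gives |x| < 3, and by the triangle inequality |-3x^2 - 4x - 2| ≤ 3·3^2 + 4·3 + 2 = 41.
Hence |(-3x^3 + 2x^2 + 6x + 2) + 2| ≤ 41|x − 2| < ϵ provided |x − 2| < ϵ/41.
Take δ = min(1, ϵ/41). Then 0 < |x − 2| < δ gives both |x − 2| < 1 and |x − 2| < ϵ/41, so |(-3x^3 + 2x^2 + 6x + 2) + 2| < ϵ.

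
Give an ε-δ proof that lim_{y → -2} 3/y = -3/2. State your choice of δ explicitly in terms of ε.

Fix ε > 0. We seek δ > 0 such that 0 < |y + 2| < δ implies |3/y + 3/2| < ε.
|3/y + 3/2| = 3·|-2 − y|/(2·|y|) = 3|y + 2|/(2|y|).
Require δ ≤ 1 so that |y| > 2 − 1 = 1, hence 2|y| > 2.
Then |3/y + 3/2| < 3|y + 2|/2, which is < ε when |y + 2| < (2/3)ε.
Take δ = min(1, (2/3)ε). Then 0 < |y + 2| < δ gives both |y + 2| < 1 and |y + 2| < (2/3)ε, so |3/y + 3/2| < ε.

δ = min(1, (2/3)ε)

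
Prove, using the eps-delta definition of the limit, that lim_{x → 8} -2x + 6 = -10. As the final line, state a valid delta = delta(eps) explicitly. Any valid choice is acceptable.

delta = eps/2

Let eps > 0 be given. We need delta > 0 so that 0 < |x − 8| < delta implies |(-2x + 6) + 10| < eps.
Since (-2x + 6) + 10 = -2(x − 8), we have |(-2x + 6) + 10| = 2|x − 8|.
So 2|x − 8| < eps exactly when |x − 8| < eps/2.
Choosing delta = eps/2 gives |(-2x + 6) + 10| = 2|x − 8| < eps whenever |x − 8| < delta.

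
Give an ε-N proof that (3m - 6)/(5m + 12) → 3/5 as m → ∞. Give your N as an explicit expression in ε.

Let ε > 0 be given. For m ≥ 1, |(3m - 6)/(5m + 12) − (3/5)| = |-66|/(5(5m + 12)) = 66/(5(5m + 12)).
Since 5m + 12 ≥ 5m for m ≥ 1, this is ≤ 66/(5·5m) = (66/25)/m.
So |(3m - 6)/(5m + 12) − (3/5)| < ε whenever m > (66/25)/ε.
Take N = (66/25)/ε. If m > N then |(3m - 6)/(5m + 12) − (3/5)| ≤ (66/25)/m < ε.

N = (66/25)/ε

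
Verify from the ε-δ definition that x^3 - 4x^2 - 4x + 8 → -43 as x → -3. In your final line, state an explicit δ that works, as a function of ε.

Let ε > 0 be given. We want δ > 0 such that 0 < |x + 3| < δ implies |(x^3 - 4x^2 - 4x + 8) + 43| < ε.
(x^3 - 4x^2 - 4x + 8) + 43 = x^3 - 4x^2 - 4x + 51 = (x + 3)(x^2 - 7x + 17).
So |(x^3 - 4x^2 - 4x + 8) + 43| = |x + 3|·|x^2 - 7x + 17|.
Assume first that |x + 3| < 1, so |x| < 4. Then |x^2 - 7x + 17| ≤ 4^2 + 7·4 + 17 = 61.
Hence |(x^3 - 4x^2 - 4x + 8) + 43| ≤ 61|x + 3| < ε provided |x + 3| < ε/61.
Take δ = min(1, ε/61). Then 0 < |x + 3| < δ gives both |x + 3| < 1 and |x + 3| < ε/61, so |(x^3 - 4x^2 - 4x + 8) + 43| < ε.

δ = min(1, ε/61)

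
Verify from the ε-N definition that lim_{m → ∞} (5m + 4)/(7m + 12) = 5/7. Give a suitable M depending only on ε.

M = (32/49)/ε

Let ε > 0 be given. For m ≥ 1, |(5m + 4)/(7m + 12) − (5/7)| = |-32|/(7(7m + 12)) = 32/(7(7m + 12)).
Since 7m + 12 ≥ 7m for m ≥ 1, this is ≤ 32/(7·7m) = (32/49)/m.
So |(5m + 4)/(7m + 12) − (5/7)| < ε whenever m > (32/49)/ε.
Take M = (32/49)/ε. If m > M then |(5m + 4)/(7m + 12) − (5/7)| ≤ (32/49)/m < ε.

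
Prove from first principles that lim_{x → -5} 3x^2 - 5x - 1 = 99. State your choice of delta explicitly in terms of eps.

delta = min(1, eps/38)

Let eps > 0. We want delta > 0 such that 0 < |x + 5| < delta implies |(3x^2 - 5x - 1) − 99| < eps.
(3x^2 - 5x - 1) − 99 = 3x^2 - 5x - 100 = (x + 5)(3x - 20).
So |(3x^2 - 5x - 1) − 99| = |x + 5|·|3x - 20|.
Assume first that |x + 5| < 1, so |x| < 6. Then |3x - 20| ≤ 3·6 + 20 = 38.
Hence |(3x^2 - 5x - 1) − 99| ≤ 38|x + 5| < eps provided |x + 5| < eps/38.
Choosing delta = min(1, eps/38) ensures both conditions, hence |(3x^2 - 5x - 1) − 99| < eps.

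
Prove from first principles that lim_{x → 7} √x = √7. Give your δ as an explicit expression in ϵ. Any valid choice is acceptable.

δ = min(7, √7·ϵ)

Let ϵ > 0. We want δ > 0 such that 0 < |x − 7| < δ implies |√x − √7| < ϵ.
Rationalise: √x − √7 = (x − 7)/(√x + √7), so |√x − √7| = |x − 7|/(√x + √7).
Restrict δ ≤ 7 so that |x − 7| < 7 forces x > 0, and then √x + √7 > √7.
Hence |√x − √7| < |x − 7|/√7, which is < ϵ once |x − 7| < √7·ϵ.
Take δ = min(7, √7·ϵ). If 0 < |x − 7| < δ then x > 0 and |√x − √7| < |x − 7|/√7 < ϵ.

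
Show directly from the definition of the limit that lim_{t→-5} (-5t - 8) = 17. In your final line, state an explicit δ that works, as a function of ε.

Let ε > 0. We need δ > 0 so that 0 < |t + 5| < δ implies |(-5t - 8) − 17| < ε.
|(-5t - 8) − 17| = |-5t - 25| = 5|t + 5|.
So 5|t + 5| < ε exactly when |t + 5| < ε/5.
Take δ = ε/5. If 0 < |t + 5| < δ then |(-5t - 8) − 17| = 5|t + 5| < 5·(ε/5) = ε.

δ = ε/5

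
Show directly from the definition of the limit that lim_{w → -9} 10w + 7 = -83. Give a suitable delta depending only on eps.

Suppose eps > 0. We need delta > 0 so that 0 < |w + 9| < delta implies |(10w + 7) + 83| < eps.
Since (10w + 7) + 83 = 10(w + 9), we have |(10w + 7) + 83| = 10|w + 9|.
Thus it suffices that |w + 9| < eps/10.
Take delta = eps/10. If 0 < |w + 9| < delta then |(10w + 7) + 83| = 10|w + 9| < 10·(eps/10) = eps.

delta = eps/10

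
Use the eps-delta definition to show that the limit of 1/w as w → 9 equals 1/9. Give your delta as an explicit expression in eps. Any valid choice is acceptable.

Suppose eps > 0. We seek delta > 0 such that 0 < |w − 9| < delta implies |1/w − (1/9)| < eps.
|1/w − (1/9)| = |9 − w|/(9·|w|) = |w − 9|/(9|w|).
Restrict delta ≤ 9/2. Then |w − 9| < 9/2 gives |w| > 9/2, so 9|w| > 81/2.
Then |1/w − (1/9)| < |w − 9|/(81/2), which is < eps when |w − 9| < (81/2)eps.
Take delta = min(9/2, (81/2)eps). Then 0 < |w − 9| < delta gives both |w − 9| < 9/2 and |w − 9| < (81/2)eps, so |1/w − (1/9)| < eps.

delta = min(9/2, (81/2)eps)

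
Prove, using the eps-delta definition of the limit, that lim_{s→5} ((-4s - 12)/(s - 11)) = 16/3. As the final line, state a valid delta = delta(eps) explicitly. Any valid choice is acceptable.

delta = min(3, (9/28)eps)

Fix eps > 0. We want delta > 0 with 0 < |s − 5| < delta ⇒ |(-4s - 12)/(s - 11) − (16/3)| < eps.
Combining over a common denominator, (-4s - 12)/(s - 11) − (16/3) = [(-4s - 12)·(-6) − (-32)·(s - 11)] / [(-6)·(s - 11)] = 56(s − 5) / ((-6)(s - 11)).
So |(-4s - 12)/(s - 11) − (16/3)| = 56|s − 5| / (6·|s − 11|).
Require delta ≤ 3, so |s − 11| ≥ |-6| − |s − 5| > 6 − 3 = 3.
Hence |(-4s - 12)/(s - 11) − (16/3)| < 56|s − 5|/(6·3) = (28/9)|s − 5|, which is < eps once |s − 5| < (9/28)eps.
Take delta = min(3, (9/28)eps). Then 0 < |s − 5| < delta forces both bounds, so |(-4s - 12)/(s - 11) − (16/3)| < eps.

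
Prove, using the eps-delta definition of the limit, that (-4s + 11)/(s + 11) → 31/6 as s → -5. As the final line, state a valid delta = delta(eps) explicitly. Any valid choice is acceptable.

Let eps > 0 be given. We want delta > 0 with 0 < |s + 5| < delta ⇒ |(-4s + 11)/(s + 11) − (31/6)| < eps.
Combining over a common denominator, (-4s + 11)/(s + 11) − (31/6) = [(-4s + 11)·6 − 31·(s + 11)] / [6·(s + 11)] = -55(s + 5) / (6(s + 11)).
So |(-4s + 11)/(s + 11) − (31/6)| = 55|s + 5| / (6·|s + 11|).
Restrict delta ≤ 3. Then |s + 5| < 3 gives |s + 11| = |(s + 5) + 6| ≥ 6 − 3 = 3.
Hence |(-4s + 11)/(s + 11) − (31/6)| < 55|s + 5|/(6·3) = (55/18)|s + 5|, which is < eps once |s + 5| < (18/55)eps.
Take delta = min(3, (18/55)eps). Then 0 < |s + 5| < delta forces both bounds, so |(-4s + 11)/(s + 11) − (31/6)| < eps.

delta = min(3, (18/55)eps)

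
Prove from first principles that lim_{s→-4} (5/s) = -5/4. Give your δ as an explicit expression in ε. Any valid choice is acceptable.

δ = min(2, (8/5)ε)

Let ε > 0. We seek δ > 0 such that 0 < |s + 4| < δ implies |5/s + 5/4| < ε.
|5/s + 5/4| = 5·|-4 − s|/(4·|s|) = 5|s + 4|/(4|s|).
Require δ ≤ 2 so that |s| > 4 − 2 = 2, hence 4|s| > 8.
Then |5/s + 5/4| < 5|s + 4|/8, which is < ε when |s + 4| < (8/5)ε.
Take δ = min(2, (8/5)ε). Then 0 < |s + 4| < δ gives both |s + 4| < 2 and |s + 4| < (8/5)ε, so |5/s + 5/4| < ε.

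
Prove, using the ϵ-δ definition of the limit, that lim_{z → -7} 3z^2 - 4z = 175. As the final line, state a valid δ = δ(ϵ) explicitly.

δ = min(2, ϵ/52)

Let ϵ > 0. We want δ > 0 such that 0 < |z + 7| < δ implies |(3z^2 - 4z) − 175| < ϵ.
(3z^2 - 4z) − 175 = 3z^2 - 4z - 175 = (z + 7)(3z - 25).
So |(3z^2 - 4z) − 175| = |z + 7|·|3z - 25|.
Assume first that |z + 7| < 2, so |z| < 9. Then |3z - 25| ≤ 3·9 + 25 = 52.
Hence |(3z^2 - 4z) − 175| ≤ 52|z + 7| < ϵ provided |z + 7| < ϵ/52.
Choosing δ = min(2, ϵ/52) ensures both conditions, hence |(3z^2 - 4z) − 175| < ϵ.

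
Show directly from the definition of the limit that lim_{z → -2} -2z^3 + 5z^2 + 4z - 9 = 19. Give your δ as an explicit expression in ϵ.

δ = min(1, ϵ/59)

Let ϵ > 0 be given. We want δ > 0 such that 0 < |z + 2| < δ implies |(-2z^3 + 5z^2 + 4z - 9) − 19| < ϵ.
(-2z^3 + 5z^2 + 4z - 9) − 19 = -2z^3 + 5z^2 + 4z - 28 = (z + 2)(-2z^2 + 9z - 14).
So |(-2z^3 + 5z^2 + 4z - 9) − 19| = |z + 2|·|-2z^2 + 9z - 14|.
Require δ ≤ 1. Then |z + 2| < 1 gives |z| < 3, and by the triangle inequality |-2z^2 + 9z - 14| ≤ 2·3^2 + 9·3 + 14 = 59.
Hence |(-2z^3 + 5z^2 + 4z - 9) − 19| ≤ 59|z + 2| < ϵ provided |z + 2| < ϵ/59.
Take δ = min(1, ϵ/59). Then 0 < |z + 2| < δ gives both |z + 2| < 1 and |z + 2| < ϵ/59, so |(-2z^3 + 5z^2 + 4z - 9) − 19| < ϵ.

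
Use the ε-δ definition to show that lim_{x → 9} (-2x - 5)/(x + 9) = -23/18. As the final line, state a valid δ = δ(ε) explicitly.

Let ε > 0 be given. We want δ > 0 with 0 < |x − 9| < δ ⇒ |(-2x - 5)/(x + 9) + 23/18| < ε.
Combining over a common denominator, (-2x - 5)/(x + 9) + 23/18 = [(-2x - 5)·18 − (-23)·(x + 9)] / [18·(x + 9)] = -13(x − 9) / (18(x + 9)).
So |(-2x - 5)/(x + 9) + 23/18| = 13|x − 9| / (18·|x + 9|).
Restrict δ ≤ 9. Then |x − 9| < 9 gives |x + 9| = |(x − 9) + 18| ≥ 18 − 9 = 9.
Hence |(-2x - 5)/(x + 9) + 23/18| < 13|x − 9|/(18·9) = (13/162)|x − 9|, which is < ε once |x − 9| < (162/13)ε.
Take δ = min(9, (162/13)ε). Then 0 < |x − 9| < δ forces both bounds, so |(-2x - 5)/(x + 9) + 23/18| < ε.

δ = min(9, (162/13)ε)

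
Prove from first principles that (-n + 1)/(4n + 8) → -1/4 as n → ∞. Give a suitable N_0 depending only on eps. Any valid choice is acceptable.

Fix eps > 0. For n ≥ 1, |(-n + 1)/(4n + 8) + 1/4| = |12|/(4(4n + 8)) = 12/(4(4n + 8)).
Since 4n + 8 ≥ 4n for n ≥ 1, this is ≤ 12/(4·4n) = (3/4)/n.
So |(-n + 1)/(4n + 8) + 1/4| < eps whenever n > (3/4)/eps.
Take N_0 = (3/4)/eps. If n > N_0 then |(-n + 1)/(4n + 8) + 1/4| ≤ (3/4)/n < eps.

N_0 = (3/4)/eps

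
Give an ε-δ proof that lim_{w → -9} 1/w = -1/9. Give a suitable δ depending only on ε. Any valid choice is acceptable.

Fix ε > 0. We seek δ > 0 such that 0 < |w + 9| < δ implies |1/w + 1/9| < ε.
|1/w + 1/9| = |-9 − w|/(9·|w|) = |w + 9|/(9|w|).
Require δ ≤ 9/2 so that |w| > 9 − 9/2 = 9/2, hence 9|w| > 81/2.
Then |1/w + 1/9| < |w + 9|/(81/2), which is < ε when |w + 9| < (81/2)ε.
Take δ = min(9/2, (81/2)ε). Then 0 < |w + 9| < δ gives both |w + 9| < 9/2 and |w + 9| < (81/2)ε, so |1/w + 1/9| < ε.

δ = min(9/2, (81/2)ε)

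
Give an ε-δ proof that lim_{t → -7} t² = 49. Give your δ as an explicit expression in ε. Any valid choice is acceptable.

Suppose ε > 0. We seek δ > 0 with 0 < |t + 7| < δ ⇒ |t² − 49| < ε.
Factor: t² − 49 = (t + 7)(t - 7), so |t² − 49| = |t + 7|·|t - 7|.
Restrict δ ≤ 2. Then |t + 7| < 2 gives |t| < 9, so by the triangle inequality |t - 7| ≤ 9 + 7 = 16.
Hence |t² − 49| ≤ 16|t + 7|, which is < ε once |t + 7| < ε/16.
Take δ = min(2, ε/16). If 0 < |t + 7| < δ then both bounds hold and |t² − 49| ≤ 16|t + 7| < 16·(ε/16) = ε.

δ = min(2, ε/16)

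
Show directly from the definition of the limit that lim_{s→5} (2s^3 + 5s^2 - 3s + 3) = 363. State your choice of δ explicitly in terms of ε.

δ = min(2, ε/275)

Fix ε > 0. We want δ > 0 such that 0 < |s − 5| < δ implies |(2s^3 + 5s^2 - 3s + 3) − 363| < ε.
(2s^3 + 5s^2 - 3s + 3) − 363 = 2s^3 + 5s^2 - 3s - 360 = (s − 5)(2s^2 + 15s + 72).
So |(2s^3 + 5s^2 - 3s + 3) − 363| = |s − 5|·|2s^2 + 15s + 72|.
Require δ ≤ 2. Then |s − 5| < 2 gives |s| < 7, and by the triangle inequality |2s^2 + 15s + 72| ≤ 2·7^2 + 15·7 + 72 = 275.
Hence |(2s^3 + 5s^2 - 3s + 3) − 363| ≤ 275|s − 5| < ε provided |s − 5| < ε/275.
Choosing δ = min(2, ε/275) ensures both conditions, hence |(2s^3 + 5s^2 - 3s + 3) − 363| < ε.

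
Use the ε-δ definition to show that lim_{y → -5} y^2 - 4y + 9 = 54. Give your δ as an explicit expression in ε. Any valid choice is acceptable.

Let ε > 0 be given. We want δ > 0 such that 0 < |y + 5| < δ implies |(y^2 - 4y + 9) − 54| < ε.
(y^2 - 4y + 9) − 54 = y^2 - 4y - 45 = (y + 5)(y - 9).
So |(y^2 - 4y + 9) − 54| = |y + 5|·|y - 9|.
Assume first that |y + 5| < 2, so |y| < 7. Then |y - 9| ≤ 7 + 9 = 16.
Hence |(y^2 - 4y + 9) − 54| ≤ 16|y + 5| < ε provided |y + 5| < ε/16.
Take δ = min(2, ε/16). Then 0 < |y + 5| < δ gives both |y + 5| < 2 and |y + 5| < ε/16, so |(y^2 - 4y + 9) − 54| < ε.

δ = min(2, ε/16)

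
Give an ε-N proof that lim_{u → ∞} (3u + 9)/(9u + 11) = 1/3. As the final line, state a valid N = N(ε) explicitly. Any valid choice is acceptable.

N = (16/27)/ε

Suppose ε > 0. We seek N > 0 such that u > N implies |(3u + 9)/(9u + 11) − (1/3)| < ε.
(3u + 9)/(9u + 11) − (1/3) = (9(3u + 9) − 3(9u + 11)) / (9(9u + 11)) = 48/(9(9u + 11)).
For u > 0 we have 9u + 11 > 9u, so |(3u + 9)/(9u + 11) − (1/3)| = 48/(9(9u + 11)) < 48/(9·9u) = (16/27)/u.
Thus |(3u + 9)/(9u + 11) − (1/3)| < ε whenever u > (16/27)/ε.
Take N = (16/27)/ε. If u > N then |(3u + 9)/(9u + 11) − (1/3)| < (16/27)/u < ε.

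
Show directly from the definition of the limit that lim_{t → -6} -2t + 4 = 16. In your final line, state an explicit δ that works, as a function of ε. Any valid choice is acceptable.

Let ε > 0 be given. We need δ > 0 so that 0 < |t + 6| < δ implies |(-2t + 4) − 16| < ε.
|(-2t + 4) − 16| = |-2t - 12| = 2|t + 6|.
So 2|t + 6| < ε exactly when |t + 6| < ε/2.
Take δ = ε/2. If 0 < |t + 6| < δ then |(-2t + 4) − 16| = 2|t + 6| < 2·(ε/2) = ε.

δ = ε/2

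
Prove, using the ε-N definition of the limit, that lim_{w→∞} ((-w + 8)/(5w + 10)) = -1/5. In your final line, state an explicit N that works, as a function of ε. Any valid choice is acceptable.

Suppose ε > 0. We seek N > 0 such that w > N implies |(-w + 8)/(5w + 10) + 1/5| < ε.
(-w + 8)/(5w + 10) + 1/5 = (5(-w + 8) − (-1)(5w + 10)) / (5(5w + 10)) = 50/(5(5w + 10)).
For w > 0 we have 5w + 10 > 5w, so |(-w + 8)/(5w + 10) + 1/5| = 50/(5(5w + 10)) < 50/(5·5w) = 2/w.
Thus |(-w + 8)/(5w + 10) + 1/5| < ε whenever w > 2/ε.
Take N = 2/ε. If w > N then |(-w + 8)/(5w + 10) + 1/5| < 2/w < ε.

N = 2/ε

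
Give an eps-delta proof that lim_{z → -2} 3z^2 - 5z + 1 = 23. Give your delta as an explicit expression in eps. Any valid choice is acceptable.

delta = min(1, eps/20)

Suppose eps > 0. We want delta > 0 such that 0 < |z + 2| < delta implies |(3z^2 - 5z + 1) − 23| < eps.
(3z^2 - 5z + 1) − 23 = 3z^2 - 5z - 22 = (z + 2)(3z - 11).
So |(3z^2 - 5z + 1) − 23| = |z + 2|·|3z - 11|.
Require delta ≤ 1. Then |z + 2| < 1 gives |z| < 3, and by the triangle inequality |3z - 11| ≤ 3·3 + 11 = 20.
Hence |(3z^2 - 5z + 1) − 23| ≤ 20|z + 2| < eps provided |z + 2| < eps/20.
Choosing delta = min(1, eps/20) ensures both conditions, hence |(3z^2 - 5z + 1) − 23| < eps.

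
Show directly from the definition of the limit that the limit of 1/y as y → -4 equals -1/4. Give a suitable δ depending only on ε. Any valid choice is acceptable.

δ = min(2, 8ε)

Let ε > 0. We seek δ > 0 such that 0 < |y + 4| < δ implies |1/y + 1/4| < ε.
|1/y + 1/4| = |-4 − y|/(4·|y|) = |y + 4|/(4|y|).
Restrict δ ≤ 2. Then |y + 4| < 2 gives |y| > 2, so 4|y| > 8.
Then |1/y + 1/4| < |y + 4|/8, which is < ε when |y + 4| < 8ε.
Take δ = min(2, 8ε). Then 0 < |y + 4| < δ gives both |y + 4| < 2 and |y + 4| < 8ε, so |1/y + 1/4| < ε.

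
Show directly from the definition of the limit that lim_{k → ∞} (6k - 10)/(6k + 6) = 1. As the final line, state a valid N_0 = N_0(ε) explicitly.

N_0 = (8/3)/ε

Let ε > 0. For k ≥ 1, |(6k - 10)/(6k + 6) − 1| = |-96|/(6(6k + 6)) = 96/(6(6k + 6)).
Since 6k + 6 ≥ 6k for k ≥ 1, this is ≤ 96/(6·6k) = (8/3)/k.
So |(6k - 10)/(6k + 6) − 1| < ε whenever k > (8/3)/ε.
Take N_0 = (8/3)/ε. If k > N_0 then |(6k - 10)/(6k + 6) − 1| ≤ (8/3)/k < ε.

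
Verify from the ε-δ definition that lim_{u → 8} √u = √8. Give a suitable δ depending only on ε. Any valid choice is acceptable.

δ = min(8, √8·ε)

Let ε > 0. We want δ > 0 such that 0 < |u − 8| < δ implies |√u − √8| < ε.
Rationalise: √u − √8 = (u − 8)/(√u + √8), so |√u − √8| = |u − 8|/(√u + √8).
Restrict δ ≤ 8 so that |u − 8| < 8 forces u > 0, and then √u + √8 > √8.
Hence |√u − √8| < |u − 8|/√8, which is < ε once |u − 8| < √8·ε.
Take δ = min(8, √8·ε). If 0 < |u − 8| < δ then u > 0 and |√u − √8| < |u − 8|/√8 < ε.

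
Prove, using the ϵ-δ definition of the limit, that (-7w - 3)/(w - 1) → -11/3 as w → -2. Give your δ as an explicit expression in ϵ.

Let ϵ > 0 be given. We want δ > 0 with 0 < |w + 2| < δ ⇒ |(-7w - 3)/(w - 1) + 11/3| < ϵ.
Combining over a common denominator, (-7w - 3)/(w - 1) + 11/3 = [(-7w - 3)·(-3) − 11·(w - 1)] / [(-3)·(w - 1)] = 10(w + 2) / ((-3)(w - 1)).
So |(-7w - 3)/(w - 1) + 11/3| = 10|w + 2| / (3·|w − 1|).
Require δ ≤ 3/2, so |w − 1| ≥ |-3| − |w + 2| > 3 − 3/2 = 3/2.
Hence |(-7w - 3)/(w - 1) + 11/3| < 10|w + 2|/(3·(3/2)) = (20/9)|w + 2|, which is < ϵ once |w + 2| < (9/20)ϵ.
Take δ = min(3/2, (9/20)ϵ). Then 0 < |w + 2| < δ forces both bounds, so |(-7w - 3)/(w - 1) + 11/3| < ϵ.

δ = min(3/2, (9/20)ϵ)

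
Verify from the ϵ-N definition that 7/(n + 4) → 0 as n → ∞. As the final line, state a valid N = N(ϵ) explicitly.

Let ϵ > 0. For n ≥ 1, |7/(n + 4) − 0| = 7/(n + 4) ≤ 7/n.
We need 7/n < ϵ, i.e. n > 7/ϵ.
Take N = 7/ϵ. If n > N then |7/(n + 4)| ≤ 7/n < ϵ.

N = 7/ϵ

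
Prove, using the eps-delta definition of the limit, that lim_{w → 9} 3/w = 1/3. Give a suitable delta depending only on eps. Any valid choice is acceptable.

delta = min(9/2, (27/2)eps)

Let eps > 0 be given. We seek delta > 0 such that 0 < |w − 9| < delta implies |3/w − (1/3)| < eps.
|3/w − (1/3)| = 3·|9 − w|/(9·|w|) = 3|w − 9|/(9|w|).
Restrict delta ≤ 9/2. Then |w − 9| < 9/2 gives |w| > 9/2, so 9|w| > 81/2.
Then |3/w − (1/3)| < 3|w − 9|/(81/2), which is < eps when |w − 9| < (27/2)eps.
Take delta = min(9/2, (27/2)eps). Then 0 < |w − 9| < delta gives both |w − 9| < 9/2 and |w − 9| < (27/2)eps, so |3/w − (1/3)| < eps.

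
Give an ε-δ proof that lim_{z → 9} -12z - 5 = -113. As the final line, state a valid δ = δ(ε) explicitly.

δ = ε/12

Suppose ε > 0. We need δ > 0 so that 0 < |z − 9| < δ implies |(-12z - 5) + 113| < ε.
Since (-12z - 5) + 113 = -12(z − 9), we have |(-12z - 5) + 113| = 12|z − 9|.
So 12|z − 9| < ε exactly when |z − 9| < ε/12.
Choosing δ = ε/12 gives |(-12z - 5) + 113| = 12|z − 9| < ε whenever |z − 9| < δ.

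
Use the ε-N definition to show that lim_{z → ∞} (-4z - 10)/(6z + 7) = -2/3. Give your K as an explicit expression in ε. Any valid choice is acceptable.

K = (8/9)/ε

Fix ε > 0. We seek K > 0 such that z > K implies |(-4z - 10)/(6z + 7) + 2/3| < ε.
(-4z - 10)/(6z + 7) + 2/3 = (6(-4z - 10) − (-4)(6z + 7)) / (6(6z + 7)) = -32/(6(6z + 7)).
For z > 0 we have 6z + 7 > 6z, so |(-4z - 10)/(6z + 7) + 2/3| = 32/(6(6z + 7)) < 32/(6·6z) = (8/9)/z.
Thus |(-4z - 10)/(6z + 7) + 2/3| < ε whenever z > (8/9)/ε.
Take K = (8/9)/ε. If z > K then |(-4z - 10)/(6z + 7) + 2/3| < (8/9)/z < ε.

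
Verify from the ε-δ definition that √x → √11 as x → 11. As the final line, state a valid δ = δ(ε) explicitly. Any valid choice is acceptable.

Let ε > 0. We want δ > 0 such that 0 < |x − 11| < δ implies |√x − √11| < ε.
Rationalise: √x − √11 = (x − 11)/(√x + √11), so |√x − √11| = |x − 11|/(√x + √11).
Restrict δ ≤ 11 so that |x − 11| < 11 forces x > 0, and then √x + √11 > √11.
Hence |√x − √11| < |x − 11|/√11, which is < ε once |x − 11| < √11·ε.
Take δ = min(11, √11·ε). If 0 < |x − 11| < δ then x > 0 and |√x − √11| < |x − 11|/√11 < ε.

δ = min(11, √11·ε)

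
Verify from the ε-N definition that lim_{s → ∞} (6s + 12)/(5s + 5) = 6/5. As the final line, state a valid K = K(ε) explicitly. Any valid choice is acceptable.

Suppose ε > 0. We seek K > 0 such that s > K implies |(6s + 12)/(5s + 5) − (6/5)| < ε.
(6s + 12)/(5s + 5) − (6/5) = (5(6s + 12) − 6(5s + 5)) / (5(5s + 5)) = 30/(5(5s + 5)).
For s > 0 we have 5s + 5 > 5s, so |(6s + 12)/(5s + 5) − (6/5)| = 30/(5(5s + 5)) < 30/(5·5s) = (6/5)/s.
Thus |(6s + 12)/(5s + 5) − (6/5)| < ε whenever s > (6/5)/ε.
Take K = (6/5)/ε. If s > K then |(6s + 12)/(5s + 5) − (6/5)| < (6/5)/s < ε.

K = (6/5)/ε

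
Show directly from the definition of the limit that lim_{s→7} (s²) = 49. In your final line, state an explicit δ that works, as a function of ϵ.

δ = min(2, ϵ/16)

Fix ϵ > 0. We seek δ > 0 with 0 < |s − 7| < δ ⇒ |s² − 49| < ϵ.
Factor: s² − 49 = (s − 7)(s + 7), so |s² − 49| = |s − 7|·|s + 7|.
Restrict δ ≤ 2. Then |s − 7| < 2 gives |s| < 9, so by the triangle inequality |s + 7| ≤ 9 + 7 = 16.
Hence |s² − 49| ≤ 16|s − 7|, which is < ϵ once |s − 7| < ϵ/16.
Take δ = min(2, ϵ/16). If 0 < |s − 7| < δ then both bounds hold and |s² − 49| ≤ 16|s − 7| < 16·(ϵ/16) = ϵ.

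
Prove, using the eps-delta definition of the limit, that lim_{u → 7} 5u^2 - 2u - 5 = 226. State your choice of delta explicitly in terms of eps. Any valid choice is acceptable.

Suppose eps > 0. We want delta > 0 such that 0 < |u − 7| < delta implies |(5u^2 - 2u - 5) − 226| < eps.
(5u^2 - 2u - 5) − 226 = 5u^2 - 2u - 231 = (u − 7)(5u + 33).
So |(5u^2 - 2u - 5) − 226| = |u − 7|·|5u + 33|.
Require delta ≤ 1. Then |u − 7| < 1 gives |u| < 8, and by the triangle inequality |5u + 33| ≤ 5·8 + 33 = 73.
Hence |(5u^2 - 2u - 5) − 226| ≤ 73|u − 7| < eps provided |u − 7| < eps/73.
Choosing delta = min(1, eps/73) ensures both conditions, hence |(5u^2 - 2u - 5) − 226| < eps.

delta = min(1, eps/73)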